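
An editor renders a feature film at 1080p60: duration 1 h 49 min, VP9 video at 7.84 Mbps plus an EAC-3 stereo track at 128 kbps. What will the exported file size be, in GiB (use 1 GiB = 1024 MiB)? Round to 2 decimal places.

6.07 GiB

1 h 49 min = 109 min = 6540 s
Audio: 128 kbps = 0.128 Mbps.
Total bitrate: 7.84 + 0.128 = 7.968 Mbps.
Stream data: 7.968 Mbps × 6540 s = 52110.7 Mb.
52,111 Mb = 6,513,840,000 bytes ÷ 1,073,741,824 = 6.066 GiB.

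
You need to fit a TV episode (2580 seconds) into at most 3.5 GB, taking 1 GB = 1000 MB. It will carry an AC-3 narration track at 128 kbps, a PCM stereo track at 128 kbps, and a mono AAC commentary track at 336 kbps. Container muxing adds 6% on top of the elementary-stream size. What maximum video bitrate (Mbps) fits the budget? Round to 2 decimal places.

9.65 Mbps

Budget: 3.5 GB = 28000.0 Mb.
Stream payload after overhead: 28000.0 / 1.06 = 26415.1 Mb.
Total bitrate budget: 26415.1 Mb / 2580 s = 10.238 Mbps.
Audio total: 128 + 128 + 336 = 592 kbps = 0.592 Mbps.
Video: 10.238 − 0.592 = 9.646 Mbps.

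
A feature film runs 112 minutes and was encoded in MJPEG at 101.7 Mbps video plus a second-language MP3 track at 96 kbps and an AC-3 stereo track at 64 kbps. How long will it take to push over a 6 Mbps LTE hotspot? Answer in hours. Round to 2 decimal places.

112 min = 6720 s
Audio total: 96 + 64 = 160 kbps = 0.160 Mbps.
Total bitrate: 101.860 Mbps.
File: 101.860 Mbps × 6720 s = 684499.2 Mb.
At 6 Mbps: 684499.2 / 6 = 114083.2 s ≈ 31.7 hours.

31.69 hours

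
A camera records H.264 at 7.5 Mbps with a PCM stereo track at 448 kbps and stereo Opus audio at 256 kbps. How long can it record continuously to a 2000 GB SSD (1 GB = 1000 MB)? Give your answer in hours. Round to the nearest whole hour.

542 hours

Audio total: 448 + 256 = 704 kbps = 0.704 Mbps.
Total bitrate: 7.5 + 0.704 = 8.204 Mbps.
Capacity: 2000 GB = 16,000,000 Mb.
Recording time: 16,000,000 / 8.204 = 1,950,268 s ≈ 542 hours.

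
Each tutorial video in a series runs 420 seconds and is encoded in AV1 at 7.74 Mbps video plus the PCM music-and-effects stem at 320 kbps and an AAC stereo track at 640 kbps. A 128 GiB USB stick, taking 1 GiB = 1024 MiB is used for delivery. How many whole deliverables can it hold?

300

Audio total: 320 + 640 = 960 kbps = 0.960 Mbps.
Total bitrate: 8.700 Mbps.
Per item: 8.700 Mbps × 420 s = 3,654 Mb = 456.8 MB.
Capacity: 128 GiB = 1,099,512 Mb; 300.91 items → 300 complete.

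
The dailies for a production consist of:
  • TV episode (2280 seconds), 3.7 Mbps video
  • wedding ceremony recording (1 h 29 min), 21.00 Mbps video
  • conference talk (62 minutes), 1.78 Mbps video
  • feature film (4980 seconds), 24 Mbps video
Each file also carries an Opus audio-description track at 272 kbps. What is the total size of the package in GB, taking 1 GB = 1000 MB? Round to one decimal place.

Audio: 272 kbps = 0.272 Mbps.
TV episode: 3.972 Mbps × 2280 s = 9056.2 Mb
wedding ceremony recording: 21.272 Mbps × 5340 s = 113592.5 Mb
conference talk: 2.052 Mbps × 3720 s = 7633.4 Mb
feature film: 24.272 Mbps × 4980 s = 120874.6 Mb
Total: 251156.6 Mb = 31394.6 MB.
= 31.39 GB.

31.4 GB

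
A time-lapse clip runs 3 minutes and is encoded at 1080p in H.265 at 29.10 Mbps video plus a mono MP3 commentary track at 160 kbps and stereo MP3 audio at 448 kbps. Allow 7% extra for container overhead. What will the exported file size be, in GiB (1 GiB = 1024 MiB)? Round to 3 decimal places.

3 min = 180 s
Audio total: 160 + 448 = 608 kbps = 0.608 Mbps.
Total bitrate: 29.10 + 0.608 = 29.708 Mbps.
Stream data: 29.708 Mbps × 180 s = 5347.4 Mb.
With 7% container overhead: ×1.07.
5,722 Mb = 715,220,100 bytes ÷ 1,073,741,824 = 0.6661 GiB.

0.666 GiB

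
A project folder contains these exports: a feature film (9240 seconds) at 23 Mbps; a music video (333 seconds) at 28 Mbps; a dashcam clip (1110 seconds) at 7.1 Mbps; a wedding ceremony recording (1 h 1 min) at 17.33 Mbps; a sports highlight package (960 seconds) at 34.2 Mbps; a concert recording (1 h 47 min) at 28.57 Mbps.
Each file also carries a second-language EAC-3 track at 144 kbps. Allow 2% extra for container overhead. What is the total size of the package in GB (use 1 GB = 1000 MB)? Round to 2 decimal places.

65.35 GB

Audio: 144 kbps = 0.144 Mbps.
feature film: 23.144 Mbps × 9240 s × 1.02 = 218127.6 Mb
music video: 28.144 Mbps × 333 s × 1.02 = 9559.4 Mb
dashcam clip: 7.244 Mbps × 1110 s × 1.02 = 8201.7 Mb
wedding ceremony recording: 17.474 Mbps × 3660 s × 1.02 = 65233.9 Mb
sports highlight package: 34.344 Mbps × 960 s × 1.02 = 33629.6 Mb
concert recording: 28.714 Mbps × 6420 s × 1.02 = 188030.8 Mb
Total: 522783.0 Mb = 65347.9 MB.
= 65.35 GB.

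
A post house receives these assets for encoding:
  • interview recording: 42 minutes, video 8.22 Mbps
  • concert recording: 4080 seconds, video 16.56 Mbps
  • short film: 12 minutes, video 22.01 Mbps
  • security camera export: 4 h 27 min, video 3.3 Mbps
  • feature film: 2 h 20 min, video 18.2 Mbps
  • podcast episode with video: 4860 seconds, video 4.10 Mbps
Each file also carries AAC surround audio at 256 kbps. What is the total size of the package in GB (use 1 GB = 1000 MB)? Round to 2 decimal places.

42.40 GB

Audio: 256 kbps = 0.256 Mbps.
interview recording: 8.476 Mbps × 2520 s = 21359.5 Mb
concert recording: 16.816 Mbps × 4080 s = 68609.3 Mb
short film: 22.266 Mbps × 720 s = 16031.5 Mb
security camera export: 3.556 Mbps × 16020 s = 56967.1 Mb
feature film: 18.456 Mbps × 8400 s = 155030.4 Mb
podcast episode with video: 4.356 Mbps × 4860 s = 21170.2 Mb
Total: 339168.0 Mb = 42396.0 MB.
= 42.40 GB.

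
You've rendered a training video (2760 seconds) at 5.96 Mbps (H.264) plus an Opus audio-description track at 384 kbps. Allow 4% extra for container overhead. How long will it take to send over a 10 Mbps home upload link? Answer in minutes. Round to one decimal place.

Audio: 384 kbps = 0.384 Mbps.
Total bitrate: 6.344 Mbps.
File: 6.344 Mbps × 2760 s = 17509.4 Mb.
With 4% container overhead: ×1.04. → 18209.8 Mb.
At 10 Mbps: 18209.8 / 10 = 1821.0 s ≈ 30.3 minutes.

30.3 minutes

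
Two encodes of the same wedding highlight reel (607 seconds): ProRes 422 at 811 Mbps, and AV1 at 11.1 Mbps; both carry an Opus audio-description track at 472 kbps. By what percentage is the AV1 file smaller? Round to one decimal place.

98.6%

Audio: 472 kbps = 0.472 Mbps.
ProRes 422: 811.472 Mbps × 607 s = 492563.5 Mb = 57.342 GiB.
AV1: 11.572 Mbps × 607 s = 7024.2 Mb = 0.818 GiB.
Reduction: (1 − 0.818/57.342) × 100 = 98.57%.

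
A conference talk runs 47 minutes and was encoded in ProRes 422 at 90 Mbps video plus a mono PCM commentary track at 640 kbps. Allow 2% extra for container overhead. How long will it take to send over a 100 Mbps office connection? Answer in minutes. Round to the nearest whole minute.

47 min = 2820 s
Audio: 640 kbps = 0.640 Mbps.
Total bitrate: 90.640 Mbps.
File: 90.640 Mbps × 2820 s = 255604.8 Mb.
With 2% container overhead: ×1.02. → 260716.9 Mb.
At 100 Mbps: 260716.9 / 100 = 2607.2 s ≈ 43.5 minutes.

43 minutes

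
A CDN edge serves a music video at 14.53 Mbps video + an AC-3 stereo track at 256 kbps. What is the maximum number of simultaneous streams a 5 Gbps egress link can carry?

Audio: 256 kbps = 0.256 Mbps.
Per-viewer media rate: 14.786 Mbps.
5 Gbps = 5,000 Mbps; 5,000 / 14.786 = 338.16 → 338 viewers.

338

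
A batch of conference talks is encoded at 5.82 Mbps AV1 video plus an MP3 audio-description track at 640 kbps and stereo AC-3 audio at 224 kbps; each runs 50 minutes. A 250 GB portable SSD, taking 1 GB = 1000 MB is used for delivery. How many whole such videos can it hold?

50 min = 3000 s
Audio total: 640 + 224 = 864 kbps = 0.864 Mbps.
Total bitrate: 6.684 Mbps.
Per item: 6.684 Mbps × 3000 s = 20,052 Mb = 2,506 MB.
Capacity: 250 GB = 2,000,000 Mb; 99.74 items → 99 complete.

99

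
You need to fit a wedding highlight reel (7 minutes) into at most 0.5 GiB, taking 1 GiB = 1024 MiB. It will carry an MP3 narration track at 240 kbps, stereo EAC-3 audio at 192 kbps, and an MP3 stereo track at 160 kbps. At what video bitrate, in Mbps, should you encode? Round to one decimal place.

Budget: 0.5 GiB = 4295.0 Mb.
7 min = 420 s
Total bitrate budget: 4295.0 Mb / 420 s = 10.226 Mbps.
Audio total: 240 + 192 + 160 = 592 kbps = 0.592 Mbps.
Video: 10.226 − 0.592 = 9.634 Mbps.

9.6 Mbps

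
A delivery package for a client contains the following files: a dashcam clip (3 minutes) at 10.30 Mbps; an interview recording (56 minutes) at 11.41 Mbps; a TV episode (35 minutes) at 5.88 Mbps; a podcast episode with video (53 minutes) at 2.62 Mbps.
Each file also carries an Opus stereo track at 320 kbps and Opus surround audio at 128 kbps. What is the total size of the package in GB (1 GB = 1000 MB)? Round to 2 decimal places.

Audio total: 320 + 128 = 448 kbps = 0.448 Mbps.
dashcam clip: 10.748 Mbps × 180 s = 1934.6 Mb
interview recording: 11.858 Mbps × 3360 s = 39842.9 Mb
TV episode: 6.328 Mbps × 2100 s = 13288.8 Mb
podcast episode with video: 3.068 Mbps × 3180 s = 9756.2 Mb
Total: 64822.6 Mb = 8102.8 MB.
= 8.103 GB.

8.10 GB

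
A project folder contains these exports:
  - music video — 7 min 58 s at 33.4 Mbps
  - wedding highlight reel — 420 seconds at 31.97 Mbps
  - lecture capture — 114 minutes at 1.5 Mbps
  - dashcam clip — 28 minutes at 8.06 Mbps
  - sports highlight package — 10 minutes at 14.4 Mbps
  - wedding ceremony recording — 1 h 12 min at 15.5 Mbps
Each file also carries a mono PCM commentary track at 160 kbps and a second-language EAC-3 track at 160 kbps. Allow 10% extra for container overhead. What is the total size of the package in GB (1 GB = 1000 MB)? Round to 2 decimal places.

18.34 GB

Audio total: 160 + 160 = 320 kbps = 0.320 Mbps.
music video: 33.720 Mbps × 478 s × 1.10 = 17730.0 Mb
wedding highlight reel: 32.290 Mbps × 420 s × 1.10 = 14918.0 Mb
lecture capture: 1.820 Mbps × 6840 s × 1.10 = 13693.7 Mb
dashcam clip: 8.380 Mbps × 1680 s × 1.10 = 15486.2 Mb
sports highlight package: 14.720 Mbps × 600 s × 1.10 = 9715.2 Mb
wedding ceremony recording: 15.820 Mbps × 4320 s × 1.10 = 75176.6 Mb
Total: 146719.7 Mb = 18340.0 MB.
= 18.34 GB.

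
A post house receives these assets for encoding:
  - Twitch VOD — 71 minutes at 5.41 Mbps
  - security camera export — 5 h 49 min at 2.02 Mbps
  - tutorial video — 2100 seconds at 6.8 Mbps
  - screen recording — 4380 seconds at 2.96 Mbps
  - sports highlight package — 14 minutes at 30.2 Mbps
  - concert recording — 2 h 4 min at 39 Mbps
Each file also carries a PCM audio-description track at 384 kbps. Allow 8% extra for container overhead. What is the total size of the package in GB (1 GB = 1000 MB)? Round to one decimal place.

Audio: 384 kbps = 0.384 Mbps.
Twitch VOD: 5.794 Mbps × 4260 s × 1.08 = 26657.0 Mb
security camera export: 2.404 Mbps × 20940 s × 1.08 = 54366.9 Mb
tutorial video: 7.184 Mbps × 2100 s × 1.08 = 16293.3 Mb
screen recording: 3.344 Mbps × 4380 s × 1.08 = 15818.5 Mb
sports highlight package: 30.584 Mbps × 840 s × 1.08 = 27745.8 Mb
concert recording: 39.384 Mbps × 7440 s × 1.08 = 316458.3 Mb
Total: 457339.9 Mb = 57167.5 MB.
= 57.17 GB.

57.2 GB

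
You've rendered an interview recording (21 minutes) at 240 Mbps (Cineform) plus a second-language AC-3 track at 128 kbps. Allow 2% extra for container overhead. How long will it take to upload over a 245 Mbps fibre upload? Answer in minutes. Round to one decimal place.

21.0 minutes

21 min = 1260 s
Audio: 128 kbps = 0.128 Mbps.
Total bitrate: 240.128 Mbps.
File: 240.128 Mbps × 1260 s = 302561.3 Mb.
With 2% container overhead: ×1.02. → 308612.5 Mb.
At 245 Mbps: 308612.5 / 245 = 1259.6 s ≈ 21 minutes.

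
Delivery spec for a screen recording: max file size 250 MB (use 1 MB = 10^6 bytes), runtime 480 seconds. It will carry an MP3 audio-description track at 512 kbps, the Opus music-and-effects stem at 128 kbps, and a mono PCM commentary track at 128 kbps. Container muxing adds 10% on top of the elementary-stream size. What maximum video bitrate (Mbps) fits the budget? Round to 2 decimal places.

3.02 Mbps

Budget: 250 MB = 2000.0 Mb.
Stream payload after overhead: 2000.0 / 1.10 = 1818.2 Mb.
Total bitrate budget: 1818.2 Mb / 480 s = 3.788 Mbps.
Audio total: 512 + 128 + 128 = 768 kbps = 0.768 Mbps.
Video: 3.788 − 0.768 = 3.020 Mbps.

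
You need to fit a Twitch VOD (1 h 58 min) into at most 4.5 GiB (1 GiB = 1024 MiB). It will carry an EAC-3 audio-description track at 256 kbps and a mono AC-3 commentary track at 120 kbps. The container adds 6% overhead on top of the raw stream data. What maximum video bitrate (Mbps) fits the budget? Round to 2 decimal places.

4.77 Mbps

Budget: 4.5 GiB = 38654.7 Mb.
Stream payload after overhead: 38654.7 / 1.06 = 36466.7 Mb.
1 h 58 min = 118 min = 7080 s
Total bitrate budget: 36466.7 Mb / 7080 s = 5.151 Mbps.
Audio total: 256 + 120 = 376 kbps = 0.376 Mbps.
Video: 5.151 − 0.376 = 4.775 Mbps.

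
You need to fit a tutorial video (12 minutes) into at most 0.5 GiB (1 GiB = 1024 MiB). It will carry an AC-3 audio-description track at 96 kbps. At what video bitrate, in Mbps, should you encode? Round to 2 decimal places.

Budget: 0.5 GiB = 4295.0 Mb.
12 min = 720 s
Total bitrate budget: 4295.0 Mb / 720 s = 5.965 Mbps.
Audio: 96 kbps = 0.096 Mbps.
Video: 5.965 − 0.096 = 5.869 Mbps.

5.87 Mbps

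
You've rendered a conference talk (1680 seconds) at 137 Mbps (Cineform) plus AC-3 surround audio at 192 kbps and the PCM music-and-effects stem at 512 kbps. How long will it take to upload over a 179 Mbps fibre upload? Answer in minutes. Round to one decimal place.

Audio total: 192 + 512 = 704 kbps = 0.704 Mbps.
Total bitrate: 137.704 Mbps.
File: 137.704 Mbps × 1680 s = 231342.7 Mb.
At 179 Mbps: 231342.7 / 179 = 1292.4 s ≈ 21.5 minutes.

21.5 minutes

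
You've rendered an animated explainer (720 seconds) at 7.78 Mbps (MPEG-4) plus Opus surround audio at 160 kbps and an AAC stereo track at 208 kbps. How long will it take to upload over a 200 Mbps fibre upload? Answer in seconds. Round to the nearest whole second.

Audio total: 160 + 208 = 368 kbps = 0.368 Mbps.
Total bitrate: 8.148 Mbps.
File: 8.148 Mbps × 720 s = 5866.6 Mb.
At 200 Mbps: 5866.6 / 200 = 29.3 s ≈ 29.3 seconds.

29 seconds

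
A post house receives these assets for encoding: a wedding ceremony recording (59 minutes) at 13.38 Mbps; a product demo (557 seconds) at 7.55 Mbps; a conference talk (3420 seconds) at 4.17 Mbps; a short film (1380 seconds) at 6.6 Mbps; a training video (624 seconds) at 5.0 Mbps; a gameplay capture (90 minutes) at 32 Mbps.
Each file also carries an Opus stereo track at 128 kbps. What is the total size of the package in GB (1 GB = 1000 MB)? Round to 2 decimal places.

Audio: 128 kbps = 0.128 Mbps.
wedding ceremony recording: 13.508 Mbps × 3540 s = 47818.3 Mb
product demo: 7.678 Mbps × 557 s = 4276.6 Mb
conference talk: 4.298 Mbps × 3420 s = 14699.2 Mb
short film: 6.728 Mbps × 1380 s = 9284.6 Mb
training video: 5.128 Mbps × 624 s = 3199.9 Mb
gameplay capture: 32.128 Mbps × 5400 s = 173491.2 Mb
Total: 252769.8 Mb = 31596.2 MB.
= 31.60 GB.

31.60 GB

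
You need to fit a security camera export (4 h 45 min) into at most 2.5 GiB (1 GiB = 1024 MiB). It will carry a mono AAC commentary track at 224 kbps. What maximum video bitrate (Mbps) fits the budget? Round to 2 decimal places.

Budget: 2.5 GiB = 21474.8 Mb.
4 h 45 min = 285 min = 17100 s
Total bitrate budget: 21474.8 Mb / 17100 s = 1.256 Mbps.
Audio: 224 kbps = 0.224 Mbps.
Video: 1.256 − 0.224 = 1.032 Mbps.

1.03 Mbps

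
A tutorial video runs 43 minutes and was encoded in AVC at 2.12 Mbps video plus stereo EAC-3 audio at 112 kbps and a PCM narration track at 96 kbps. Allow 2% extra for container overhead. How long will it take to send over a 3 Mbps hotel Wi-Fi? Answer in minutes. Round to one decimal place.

43 min = 2580 s
Audio total: 112 + 96 = 208 kbps = 0.208 Mbps.
Total bitrate: 2.328 Mbps.
File: 2.328 Mbps × 2580 s = 6006.2 Mb.
With 2% container overhead: ×1.02. → 6126.4 Mb.
At 3 Mbps: 6126.4 / 3 = 2042.1 s ≈ 34 minutes.

34.0 minutes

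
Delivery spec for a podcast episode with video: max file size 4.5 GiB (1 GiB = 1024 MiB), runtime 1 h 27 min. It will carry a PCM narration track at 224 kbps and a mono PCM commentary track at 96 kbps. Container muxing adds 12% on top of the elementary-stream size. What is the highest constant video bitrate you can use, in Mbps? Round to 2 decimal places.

Budget: 4.5 GiB = 38654.7 Mb.
Stream payload after overhead: 38654.7 / 1.12 = 34513.1 Mb.
1 h 27 min = 87 min = 5220 s
Total bitrate budget: 34513.1 Mb / 5220 s = 6.612 Mbps.
Audio total: 224 + 96 = 320 kbps = 0.320 Mbps.
Video: 6.612 − 0.320 = 6.292 Mbps.

6.29 Mbps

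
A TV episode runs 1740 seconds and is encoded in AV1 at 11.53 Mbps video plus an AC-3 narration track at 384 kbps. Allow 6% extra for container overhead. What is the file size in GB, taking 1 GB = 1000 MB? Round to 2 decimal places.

Audio: 384 kbps = 0.384 Mbps.
Total bitrate: 11.53 + 0.384 = 11.914 Mbps.
Stream data: 11.914 Mbps × 1740 s = 20730.4 Mb.
With 6% container overhead: ×1.06.
21,974 Mb ÷ 8 = 2,747 MB → 2.747 GB.

2.75 GB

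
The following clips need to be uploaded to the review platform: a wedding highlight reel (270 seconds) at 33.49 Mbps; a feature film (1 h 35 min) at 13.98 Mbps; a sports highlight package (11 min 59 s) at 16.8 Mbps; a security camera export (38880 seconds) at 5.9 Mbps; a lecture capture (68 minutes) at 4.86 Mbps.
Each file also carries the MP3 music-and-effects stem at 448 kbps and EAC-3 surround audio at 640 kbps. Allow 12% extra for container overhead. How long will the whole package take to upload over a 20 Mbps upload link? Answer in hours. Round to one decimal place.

Audio total: 448 + 640 = 1088 kbps = 1.088 Mbps.
wedding highlight reel: 34.578 Mbps × 270 s × 1.12 = 10456.4 Mb
feature film: 15.068 Mbps × 5700 s × 1.12 = 96194.1 Mb
sports highlight package: 17.888 Mbps × 719 s × 1.12 = 14404.8 Mb
security camera export: 6.988 Mbps × 38880 s × 1.12 = 304296.7 Mb
lecture capture: 5.948 Mbps × 4080 s × 1.12 = 27180.0 Mb
Total: 452532.0 Mb = 56566.5 MB.
At 20 Mbps: 452532.0 / 20 = 22627 s ≈ 6.29 hours.

6.3 hours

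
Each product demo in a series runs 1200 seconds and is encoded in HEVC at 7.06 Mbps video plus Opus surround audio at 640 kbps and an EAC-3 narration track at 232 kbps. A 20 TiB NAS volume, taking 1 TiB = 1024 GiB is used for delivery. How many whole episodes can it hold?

18482

Audio total: 640 + 232 = 872 kbps = 0.872 Mbps.
Total bitrate: 7.932 Mbps.
Per item: 7.932 Mbps × 1200 s = 9,518 Mb = 1,190 MB.
Capacity: 20 TiB = 175,921,860 Mb; 18482.29 items → 18482 complete.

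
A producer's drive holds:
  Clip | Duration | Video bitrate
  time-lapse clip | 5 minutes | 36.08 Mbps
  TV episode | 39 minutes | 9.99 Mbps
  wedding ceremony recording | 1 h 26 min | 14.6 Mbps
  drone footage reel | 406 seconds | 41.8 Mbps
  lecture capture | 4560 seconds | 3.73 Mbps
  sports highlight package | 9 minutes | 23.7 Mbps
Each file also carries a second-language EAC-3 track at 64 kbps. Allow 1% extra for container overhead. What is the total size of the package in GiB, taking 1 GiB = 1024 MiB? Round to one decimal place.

18.5 GiB

Audio: 64 kbps = 0.064 Mbps.
time-lapse clip: 36.144 Mbps × 300 s × 1.01 = 10951.6 Mb
TV episode: 10.054 Mbps × 2340 s × 1.01 = 23761.6 Mb
wedding ceremony recording: 14.664 Mbps × 5160 s × 1.01 = 76422.9 Mb
drone footage reel: 41.864 Mbps × 406 s × 1.01 = 17166.8 Mb
lecture capture: 3.794 Mbps × 4560 s × 1.01 = 17473.6 Mb
sports highlight package: 23.764 Mbps × 540 s × 1.01 = 12960.9 Mb
Total: 158737.4 Mb = 19842.2 MB.
= 18.48 GiB.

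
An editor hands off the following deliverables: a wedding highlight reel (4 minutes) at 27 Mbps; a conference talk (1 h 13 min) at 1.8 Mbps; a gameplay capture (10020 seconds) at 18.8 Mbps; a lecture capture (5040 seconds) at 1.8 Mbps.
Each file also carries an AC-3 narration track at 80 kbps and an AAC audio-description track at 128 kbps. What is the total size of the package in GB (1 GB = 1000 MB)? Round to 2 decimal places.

26.99 GB

Audio total: 80 + 128 = 208 kbps = 0.208 Mbps.
wedding highlight reel: 27.208 Mbps × 240 s = 6529.9 Mb
conference talk: 2.008 Mbps × 4380 s = 8795.0 Mb
gameplay capture: 19.008 Mbps × 10020 s = 190460.2 Mb
lecture capture: 2.008 Mbps × 5040 s = 10120.3 Mb
Total: 215905.4 Mb = 26988.2 MB.
= 26.99 GB.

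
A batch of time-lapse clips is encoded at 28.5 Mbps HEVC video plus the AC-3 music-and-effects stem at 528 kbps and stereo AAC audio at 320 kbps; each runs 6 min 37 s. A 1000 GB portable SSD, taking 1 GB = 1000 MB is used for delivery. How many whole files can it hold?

6 min 37 s = 397 s
Audio total: 528 + 320 = 848 kbps = 0.848 Mbps.
Total bitrate: 29.348 Mbps.
Per item: 29.348 Mbps × 397 s = 11,651 Mb = 1,456 MB.
Capacity: 1000 GB = 8,000,000 Mb; 686.63 items → 686 complete.

686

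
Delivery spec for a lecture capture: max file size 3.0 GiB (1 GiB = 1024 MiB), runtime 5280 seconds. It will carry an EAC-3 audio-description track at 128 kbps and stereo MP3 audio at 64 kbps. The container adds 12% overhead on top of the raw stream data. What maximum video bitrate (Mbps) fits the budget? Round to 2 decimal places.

Budget: 3.0 GiB = 25769.8 Mb.
Stream payload after overhead: 25769.8 / 1.12 = 23008.8 Mb.
Total bitrate budget: 23008.8 Mb / 5280 s = 4.358 Mbps.
Audio total: 128 + 64 = 192 kbps = 0.192 Mbps.
Video: 4.358 − 0.192 = 4.166 Mbps.

4.17 Mbps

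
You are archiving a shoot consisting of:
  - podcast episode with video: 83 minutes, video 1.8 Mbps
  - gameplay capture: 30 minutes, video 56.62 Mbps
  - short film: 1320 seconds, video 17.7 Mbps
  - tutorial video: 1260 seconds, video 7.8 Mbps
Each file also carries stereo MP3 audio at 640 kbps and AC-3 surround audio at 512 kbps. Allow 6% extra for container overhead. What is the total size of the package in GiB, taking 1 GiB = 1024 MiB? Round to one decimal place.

19.1 GiB

Audio total: 640 + 512 = 1152 kbps = 1.152 Mbps.
podcast episode with video: 2.952 Mbps × 4980 s × 1.06 = 15583.0 Mb
gameplay capture: 57.772 Mbps × 1800 s × 1.06 = 110229.0 Mb
short film: 18.852 Mbps × 1320 s × 1.06 = 26377.7 Mb
tutorial video: 8.952 Mbps × 1260 s × 1.06 = 11956.3 Mb
Total: 164146.0 Mb = 20518.3 MB.
= 19.11 GiB.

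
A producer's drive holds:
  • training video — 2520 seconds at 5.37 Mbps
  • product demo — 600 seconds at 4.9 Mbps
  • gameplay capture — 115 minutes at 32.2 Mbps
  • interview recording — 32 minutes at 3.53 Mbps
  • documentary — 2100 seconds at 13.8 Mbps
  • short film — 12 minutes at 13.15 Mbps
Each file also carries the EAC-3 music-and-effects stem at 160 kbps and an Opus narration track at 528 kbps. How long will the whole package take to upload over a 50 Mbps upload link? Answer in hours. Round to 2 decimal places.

Audio total: 160 + 528 = 688 kbps = 0.688 Mbps.
training video: 6.058 Mbps × 2520 s = 15266.2 Mb
product demo: 5.588 Mbps × 600 s = 3352.8 Mb
gameplay capture: 32.888 Mbps × 6900 s = 226927.2 Mb
interview recording: 4.218 Mbps × 1920 s = 8098.6 Mb
documentary: 14.488 Mbps × 2100 s = 30424.8 Mb
short film: 13.838 Mbps × 720 s = 9963.4 Mb
Total: 294032.9 Mb = 36754.1 MB.
At 50 Mbps: 294032.9 / 50 = 5881 s ≈ 1.63 hours.

1.63 hours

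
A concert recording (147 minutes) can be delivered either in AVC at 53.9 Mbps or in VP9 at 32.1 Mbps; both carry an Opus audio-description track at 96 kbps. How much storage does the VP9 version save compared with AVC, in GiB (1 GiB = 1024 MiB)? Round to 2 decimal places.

22.38 GiB

147 min = 8820 s
Audio: 96 kbps = 0.096 Mbps.
AVC: 53.996 Mbps × 8820 s = 476244.7 Mb = 55.442 GiB.
VP9: 32.196 Mbps × 8820 s = 283968.7 Mb = 33.058 GiB.
Saving: 55.442 − 33.058 = 22.384 GiB.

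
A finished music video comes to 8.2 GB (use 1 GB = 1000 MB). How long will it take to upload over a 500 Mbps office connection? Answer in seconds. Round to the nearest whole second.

File: 8.2 GB = 65600.0 Mb.
At 500 Mbps: 65600.0 / 500 = 131.2 s ≈ 131 seconds.

131 seconds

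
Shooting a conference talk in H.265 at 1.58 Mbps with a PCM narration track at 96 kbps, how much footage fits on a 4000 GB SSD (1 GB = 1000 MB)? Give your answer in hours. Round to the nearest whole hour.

5304 hours

Audio: 96 kbps = 0.096 Mbps.
Total bitrate: 1.58 + 0.096 = 1.676 Mbps.
Capacity: 4000 GB = 32,000,000 Mb.
Recording time: 32,000,000 / 1.676 = 19,093,079 s ≈ 5,304 hours.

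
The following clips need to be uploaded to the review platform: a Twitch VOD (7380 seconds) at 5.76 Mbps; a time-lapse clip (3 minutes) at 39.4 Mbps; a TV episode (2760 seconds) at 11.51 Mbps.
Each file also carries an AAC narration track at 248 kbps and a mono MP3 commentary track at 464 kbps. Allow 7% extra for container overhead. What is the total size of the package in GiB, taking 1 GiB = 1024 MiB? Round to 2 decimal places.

11.05 GiB

Audio total: 248 + 464 = 712 kbps = 0.712 Mbps.
Twitch VOD: 6.472 Mbps × 7380 s × 1.07 = 51106.8 Mb
time-lapse clip: 40.112 Mbps × 180 s × 1.07 = 7725.6 Mb
TV episode: 12.222 Mbps × 2760 s × 1.07 = 36094.0 Mb
Total: 94926.4 Mb = 11865.8 MB.
= 11.05 GiB.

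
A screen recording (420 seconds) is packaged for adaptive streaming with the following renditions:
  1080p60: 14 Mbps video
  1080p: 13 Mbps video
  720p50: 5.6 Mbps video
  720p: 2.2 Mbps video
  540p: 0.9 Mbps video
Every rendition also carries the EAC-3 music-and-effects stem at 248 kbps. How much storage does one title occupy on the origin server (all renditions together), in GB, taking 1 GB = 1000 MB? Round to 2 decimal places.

Audio: 248 kbps = 0.248 Mbps.
Sum of rendition bitrates: (14+0.248) + (13+0.248) + (5.6+0.248) + (2.2+0.248) + (0.9+0.248) = 36.940 Mbps.
× 420 s = 15,515 Mb = 1,939 MB = 1.939 GB.

1.94 GB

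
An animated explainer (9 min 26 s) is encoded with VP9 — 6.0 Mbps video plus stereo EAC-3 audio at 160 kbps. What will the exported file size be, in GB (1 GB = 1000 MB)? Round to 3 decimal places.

9 min 26 s = 566 s
Audio: 160 kbps = 0.160 Mbps.
Total bitrate: 6.0 + 0.160 = 6.160 Mbps.
Stream data: 6.160 Mbps × 566 s = 3486.6 Mb.
3,487 Mb ÷ 8 = 435.8 MB → 0.4358 GB.

0.436 GB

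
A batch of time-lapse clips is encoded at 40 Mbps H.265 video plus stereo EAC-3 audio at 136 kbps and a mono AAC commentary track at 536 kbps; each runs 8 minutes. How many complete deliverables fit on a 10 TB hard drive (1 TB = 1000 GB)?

8 min = 480 s
Audio total: 136 + 536 = 672 kbps = 0.672 Mbps.
Total bitrate: 40.672 Mbps.
Per item: 40.672 Mbps × 480 s = 19,523 Mb = 2,440 MB.
Capacity: 10 TB = 80,000,000 Mb; 4097.82 items → 4097 complete.

4097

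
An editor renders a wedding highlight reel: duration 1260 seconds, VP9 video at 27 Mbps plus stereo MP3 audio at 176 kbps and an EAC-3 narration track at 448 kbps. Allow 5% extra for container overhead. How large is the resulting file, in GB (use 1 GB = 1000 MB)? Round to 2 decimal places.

Audio total: 176 + 448 = 624 kbps = 0.624 Mbps.
Total bitrate: 27 + 0.624 = 27.624 Mbps.
Stream data: 27.624 Mbps × 1260 s = 34806.2 Mb.
With 5% container overhead: ×1.05.
36,547 Mb ÷ 8 = 4,568 MB → 4.568 GB.

4.57 GB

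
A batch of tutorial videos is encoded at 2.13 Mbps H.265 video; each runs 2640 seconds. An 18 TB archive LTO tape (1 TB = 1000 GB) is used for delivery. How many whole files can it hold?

Per item: 2.130 Mbps × 2640 s = 5,623 Mb = 702.9 MB.
Capacity: 18 TB = 144,000,000 Mb; 25608.19 items → 25608 complete.

25608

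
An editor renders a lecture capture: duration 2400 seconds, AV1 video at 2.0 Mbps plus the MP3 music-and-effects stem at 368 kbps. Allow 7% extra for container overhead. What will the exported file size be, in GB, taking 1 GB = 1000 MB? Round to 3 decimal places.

Audio: 368 kbps = 0.368 Mbps.
Total bitrate: 2.0 + 0.368 = 2.368 Mbps.
Stream data: 2.368 Mbps × 2400 s = 5683.2 Mb.
With 7% container overhead: ×1.07.
6,081 Mb ÷ 8 = 760.1 MB → 0.7601 GB.

0.760 GB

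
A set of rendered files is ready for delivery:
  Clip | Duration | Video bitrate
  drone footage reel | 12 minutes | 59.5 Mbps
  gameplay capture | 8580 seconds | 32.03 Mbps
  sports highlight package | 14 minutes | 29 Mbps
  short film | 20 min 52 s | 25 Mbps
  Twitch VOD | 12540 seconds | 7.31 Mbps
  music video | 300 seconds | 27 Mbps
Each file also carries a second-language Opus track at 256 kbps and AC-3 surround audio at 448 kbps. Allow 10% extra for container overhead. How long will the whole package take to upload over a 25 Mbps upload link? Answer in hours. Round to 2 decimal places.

Audio total: 256 + 448 = 704 kbps = 0.704 Mbps.
drone footage reel: 60.204 Mbps × 720 s × 1.10 = 47681.6 Mb
gameplay capture: 32.734 Mbps × 8580 s × 1.10 = 308943.5 Mb
sports highlight package: 29.704 Mbps × 840 s × 1.10 = 27446.5 Mb
short film: 25.704 Mbps × 1252 s × 1.10 = 35399.5 Mb
Twitch VOD: 8.014 Mbps × 12540 s × 1.10 = 110545.1 Mb
music video: 27.704 Mbps × 300 s × 1.10 = 9142.3 Mb
Total: 539158.5 Mb = 67394.8 MB.
At 25 Mbps: 539158.5 / 25 = 21566 s ≈ 5.99 hours.

5.99 hours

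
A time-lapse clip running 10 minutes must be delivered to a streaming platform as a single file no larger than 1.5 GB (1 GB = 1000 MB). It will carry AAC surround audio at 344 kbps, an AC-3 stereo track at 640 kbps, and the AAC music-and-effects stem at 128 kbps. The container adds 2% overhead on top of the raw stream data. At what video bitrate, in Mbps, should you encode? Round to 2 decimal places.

Budget: 1.5 GB = 12000.0 Mb.
Stream payload after overhead: 12000.0 / 1.02 = 11764.7 Mb.
10 min = 600 s
Total bitrate budget: 11764.7 Mb / 600 s = 19.608 Mbps.
Audio total: 344 + 640 + 128 = 1112 kbps = 1.112 Mbps.
Video: 19.608 − 1.112 = 18.496 Mbps.

18.50 Mbps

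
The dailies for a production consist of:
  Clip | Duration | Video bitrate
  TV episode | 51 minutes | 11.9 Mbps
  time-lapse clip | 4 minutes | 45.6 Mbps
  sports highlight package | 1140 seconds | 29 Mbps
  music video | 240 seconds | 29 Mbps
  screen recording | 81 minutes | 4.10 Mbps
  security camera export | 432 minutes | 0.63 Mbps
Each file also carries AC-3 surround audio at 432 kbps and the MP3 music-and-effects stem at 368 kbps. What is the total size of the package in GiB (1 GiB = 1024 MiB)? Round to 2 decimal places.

17.70 GiB

Audio total: 432 + 368 = 800 kbps = 0.800 Mbps.
TV episode: 12.700 Mbps × 3060 s = 38862.0 Mb
time-lapse clip: 46.400 Mbps × 240 s = 11136.0 Mb
sports highlight package: 29.800 Mbps × 1140 s = 33972.0 Mb
music video: 29.800 Mbps × 240 s = 7152.0 Mb
screen recording: 4.900 Mbps × 4860 s = 23814.0 Mb
security camera export: 1.430 Mbps × 25920 s = 37065.6 Mb
Total: 152001.6 Mb = 19000.2 MB.
= 17.70 GiB.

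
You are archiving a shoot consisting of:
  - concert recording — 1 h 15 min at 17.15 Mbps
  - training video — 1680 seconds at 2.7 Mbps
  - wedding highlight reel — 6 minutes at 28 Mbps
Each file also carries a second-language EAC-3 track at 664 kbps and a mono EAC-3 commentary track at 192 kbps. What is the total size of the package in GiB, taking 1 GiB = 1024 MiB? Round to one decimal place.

11.3 GiB

Audio total: 664 + 192 = 856 kbps = 0.856 Mbps.
concert recording: 18.006 Mbps × 4500 s = 81027.0 Mb
training video: 3.556 Mbps × 1680 s = 5974.1 Mb
wedding highlight reel: 28.856 Mbps × 360 s = 10388.2 Mb
Total: 97389.2 Mb = 12173.7 MB.
= 11.34 GiB.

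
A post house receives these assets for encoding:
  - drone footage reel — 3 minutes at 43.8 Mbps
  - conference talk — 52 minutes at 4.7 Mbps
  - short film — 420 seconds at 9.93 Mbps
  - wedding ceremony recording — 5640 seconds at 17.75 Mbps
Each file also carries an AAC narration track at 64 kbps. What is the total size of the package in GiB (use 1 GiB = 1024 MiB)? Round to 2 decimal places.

Audio: 64 kbps = 0.064 Mbps.
drone footage reel: 43.864 Mbps × 180 s = 7895.5 Mb
conference talk: 4.764 Mbps × 3120 s = 14863.7 Mb
short film: 9.994 Mbps × 420 s = 4197.5 Mb
wedding ceremony recording: 17.814 Mbps × 5640 s = 100471.0 Mb
Total: 127427.6 Mb = 15928.5 MB.
= 14.83 GiB.

14.83 GiB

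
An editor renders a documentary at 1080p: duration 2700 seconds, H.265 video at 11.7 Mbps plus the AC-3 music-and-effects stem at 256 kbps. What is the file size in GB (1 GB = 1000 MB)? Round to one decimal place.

Audio: 256 kbps = 0.256 Mbps.
Total bitrate: 11.7 + 0.256 = 11.956 Mbps.
Stream data: 11.956 Mbps × 2700 s = 32281.2 Mb.
32,281 Mb ÷ 8 = 4,035 MB → 4.035 GB.

4.0 GB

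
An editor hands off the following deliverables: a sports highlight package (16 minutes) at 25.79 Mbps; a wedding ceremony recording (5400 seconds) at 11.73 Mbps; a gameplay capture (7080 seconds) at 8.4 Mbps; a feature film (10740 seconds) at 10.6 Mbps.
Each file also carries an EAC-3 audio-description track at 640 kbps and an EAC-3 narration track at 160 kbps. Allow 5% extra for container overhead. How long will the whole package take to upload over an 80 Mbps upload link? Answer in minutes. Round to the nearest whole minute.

61 minutes

Audio total: 640 + 160 = 800 kbps = 0.800 Mbps.
sports highlight package: 26.590 Mbps × 960 s × 1.05 = 26802.7 Mb
wedding ceremony recording: 12.530 Mbps × 5400 s × 1.05 = 71045.1 Mb
gameplay capture: 9.200 Mbps × 7080 s × 1.05 = 68392.8 Mb
feature film: 11.400 Mbps × 10740 s × 1.05 = 128557.8 Mb
Total: 294798.4 Mb = 36849.8 MB.
At 80 Mbps: 294798.4 / 80 = 3685 s ≈ 61.4 minutes.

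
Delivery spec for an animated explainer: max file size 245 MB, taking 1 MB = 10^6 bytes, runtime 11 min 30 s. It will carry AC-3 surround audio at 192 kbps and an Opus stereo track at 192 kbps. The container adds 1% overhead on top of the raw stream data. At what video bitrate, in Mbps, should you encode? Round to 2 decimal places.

2.43 Mbps

Budget: 245 MB = 1960.0 Mb.
Stream payload after overhead: 1960.0 / 1.01 = 1940.6 Mb.
11 min 30 s = 690 s
Total bitrate budget: 1940.6 Mb / 690 s = 2.812 Mbps.
Audio total: 192 + 192 = 384 kbps = 0.384 Mbps.
Video: 2.812 − 0.384 = 2.428 Mbps.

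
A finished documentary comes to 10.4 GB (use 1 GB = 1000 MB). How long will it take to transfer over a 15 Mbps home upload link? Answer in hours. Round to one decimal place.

1.5 hours

File: 10.4 GB = 83200.0 Mb.
At 15 Mbps: 83200.0 / 15 = 5546.7 s ≈ 1.54 hours.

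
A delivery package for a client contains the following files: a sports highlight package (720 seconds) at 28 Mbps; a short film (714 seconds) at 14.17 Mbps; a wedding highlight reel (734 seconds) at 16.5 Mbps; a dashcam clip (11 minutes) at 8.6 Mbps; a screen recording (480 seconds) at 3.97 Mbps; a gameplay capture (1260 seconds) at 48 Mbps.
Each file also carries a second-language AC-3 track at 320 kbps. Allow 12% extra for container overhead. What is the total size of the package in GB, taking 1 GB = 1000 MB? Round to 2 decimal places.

Audio: 320 kbps = 0.320 Mbps.
sports highlight package: 28.320 Mbps × 720 s × 1.12 = 22837.2 Mb
short film: 14.490 Mbps × 714 s × 1.12 = 11587.4 Mb
wedding highlight reel: 16.820 Mbps × 734 s × 1.12 = 13827.4 Mb
dashcam clip: 8.920 Mbps × 660 s × 1.12 = 6593.7 Mb
screen recording: 4.290 Mbps × 480 s × 1.12 = 2306.3 Mb
gameplay capture: 48.320 Mbps × 1260 s × 1.12 = 68189.2 Mb
Total: 125341.1 Mb = 15667.6 MB.
= 15.67 GB.

15.67 GB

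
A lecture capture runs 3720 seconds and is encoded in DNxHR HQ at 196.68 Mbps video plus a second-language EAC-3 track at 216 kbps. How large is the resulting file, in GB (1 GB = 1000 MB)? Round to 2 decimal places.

91.56 GB

Audio: 216 kbps = 0.216 Mbps.
Total bitrate: 196.68 + 0.216 = 196.896 Mbps.
Stream data: 196.896 Mbps × 3720 s = 732453.1 Mb.
732,453 Mb ÷ 8 = 91,557 MB → 91.56 GB.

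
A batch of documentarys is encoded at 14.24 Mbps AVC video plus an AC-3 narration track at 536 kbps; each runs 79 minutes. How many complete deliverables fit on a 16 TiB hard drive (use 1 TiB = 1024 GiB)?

79 min = 4740 s
Audio: 536 kbps = 0.536 Mbps.
Total bitrate: 14.776 Mbps.
Per item: 14.776 Mbps × 4740 s = 70,038 Mb = 8,755 MB.
Capacity: 16 TiB = 140,737,488 Mb; 2009.44 items → 2009 complete.

2009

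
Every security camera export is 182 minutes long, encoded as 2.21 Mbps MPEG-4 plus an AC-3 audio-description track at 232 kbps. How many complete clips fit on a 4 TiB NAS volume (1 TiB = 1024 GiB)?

182 min = 10920 s
Audio: 232 kbps = 0.232 Mbps.
Total bitrate: 2.442 Mbps.
Per item: 2.442 Mbps × 10920 s = 26,667 Mb = 3,333 MB.
Capacity: 4 TiB = 35,184,372 Mb; 1319.42 items → 1319 complete.

1319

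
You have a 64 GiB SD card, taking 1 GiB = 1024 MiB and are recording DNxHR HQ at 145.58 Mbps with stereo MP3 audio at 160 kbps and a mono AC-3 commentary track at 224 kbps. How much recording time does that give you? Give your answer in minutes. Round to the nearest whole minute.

Audio total: 160 + 224 = 384 kbps = 0.384 Mbps.
Total bitrate: 145.58 + 0.384 = 145.964 Mbps.
Capacity: 64 GiB = 549,756 Mb.
Recording time: 549,756 / 145.964 = 3,766 s ≈ 62.8 minutes.

63 minutes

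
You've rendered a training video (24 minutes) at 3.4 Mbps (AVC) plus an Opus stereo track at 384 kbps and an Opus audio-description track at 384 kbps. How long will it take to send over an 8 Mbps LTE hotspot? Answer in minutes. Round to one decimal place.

24 min = 1440 s
Audio total: 384 + 384 = 768 kbps = 0.768 Mbps.
Total bitrate: 4.168 Mbps.
File: 4.168 Mbps × 1440 s = 6001.9 Mb.
At 8 Mbps: 6001.9 / 8 = 750.2 s ≈ 12.5 minutes.

12.5 minutes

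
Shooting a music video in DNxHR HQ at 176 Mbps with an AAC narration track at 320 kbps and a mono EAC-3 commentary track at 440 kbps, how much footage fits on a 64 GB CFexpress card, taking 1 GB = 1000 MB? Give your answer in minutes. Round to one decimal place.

48.3 minutes

Audio total: 320 + 440 = 760 kbps = 0.760 Mbps.
Total bitrate: 176 + 0.760 = 176.760 Mbps.
Capacity: 64 GB = 512,000 Mb.
Recording time: 512,000 / 176.760 = 2,897 s ≈ 48.3 minutes.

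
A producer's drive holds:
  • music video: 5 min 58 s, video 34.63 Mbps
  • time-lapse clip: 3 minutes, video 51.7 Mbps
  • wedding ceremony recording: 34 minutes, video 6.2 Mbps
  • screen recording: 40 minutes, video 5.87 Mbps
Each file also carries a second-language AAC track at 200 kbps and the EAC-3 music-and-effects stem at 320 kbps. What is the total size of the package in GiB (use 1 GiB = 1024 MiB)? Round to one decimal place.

5.9 GiB

Audio total: 200 + 320 = 520 kbps = 0.520 Mbps.
music video: 35.150 Mbps × 358 s = 12583.7 Mb
time-lapse clip: 52.220 Mbps × 180 s = 9399.6 Mb
wedding ceremony recording: 6.720 Mbps × 2040 s = 13708.8 Mb
screen recording: 6.390 Mbps × 2400 s = 15336.0 Mb
Total: 51028.1 Mb = 6378.5 MB.
= 5.940 GiB.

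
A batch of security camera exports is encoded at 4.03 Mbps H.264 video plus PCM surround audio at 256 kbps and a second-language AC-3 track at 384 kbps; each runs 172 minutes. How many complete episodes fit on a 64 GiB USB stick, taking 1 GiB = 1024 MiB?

172 min = 10320 s
Audio total: 256 + 384 = 640 kbps = 0.640 Mbps.
Total bitrate: 4.670 Mbps.
Per item: 4.670 Mbps × 10320 s = 48,194 Mb = 6,024 MB.
Capacity: 64 GiB = 549,756 Mb; 11.41 items → 11 complete.

11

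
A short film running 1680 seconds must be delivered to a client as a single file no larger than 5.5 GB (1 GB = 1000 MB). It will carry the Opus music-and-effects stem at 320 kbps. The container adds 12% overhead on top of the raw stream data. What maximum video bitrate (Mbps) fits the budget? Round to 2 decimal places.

23.06 Mbps

Budget: 5.5 GB = 44000.0 Mb.
Stream payload after overhead: 44000.0 / 1.12 = 39285.7 Mb.
Total bitrate budget: 39285.7 Mb / 1680 s = 23.384 Mbps.
Audio: 320 kbps = 0.320 Mbps.
Video: 23.384 − 0.320 = 23.064 Mbps.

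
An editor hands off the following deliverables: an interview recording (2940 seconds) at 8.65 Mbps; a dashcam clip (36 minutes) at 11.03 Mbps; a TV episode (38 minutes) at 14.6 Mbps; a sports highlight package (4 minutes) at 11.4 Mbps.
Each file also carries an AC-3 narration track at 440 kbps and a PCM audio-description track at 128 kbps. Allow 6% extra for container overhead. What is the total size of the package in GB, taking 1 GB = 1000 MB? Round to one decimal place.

Audio total: 440 + 128 = 568 kbps = 0.568 Mbps.
interview recording: 9.218 Mbps × 2940 s × 1.06 = 28727.0 Mb
dashcam clip: 11.598 Mbps × 2160 s × 1.06 = 26554.8 Mb
TV episode: 15.168 Mbps × 2280 s × 1.06 = 36658.0 Mb
sports highlight package: 11.968 Mbps × 240 s × 1.06 = 3044.7 Mb
Total: 94984.4 Mb = 11873.1 MB.
= 11.87 GB.

11.9 GB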